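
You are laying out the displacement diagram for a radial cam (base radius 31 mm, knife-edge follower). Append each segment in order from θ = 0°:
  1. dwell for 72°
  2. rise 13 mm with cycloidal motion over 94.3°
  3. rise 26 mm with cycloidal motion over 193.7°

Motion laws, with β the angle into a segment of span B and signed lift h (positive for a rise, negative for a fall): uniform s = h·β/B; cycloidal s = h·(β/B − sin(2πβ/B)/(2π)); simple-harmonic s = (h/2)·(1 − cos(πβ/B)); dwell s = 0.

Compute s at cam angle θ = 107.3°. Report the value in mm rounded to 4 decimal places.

seg 1 [0°–72°] dwell: s stays 0.0000
seg 2 [72°–166.3°] cycloidal, h=13: θ=107.3° here. β=35.3, B=94.3. 13·(0.3743 − sin(2π·0.3743)/(2π)) = 3.3973 → s = 3.3973

3.3973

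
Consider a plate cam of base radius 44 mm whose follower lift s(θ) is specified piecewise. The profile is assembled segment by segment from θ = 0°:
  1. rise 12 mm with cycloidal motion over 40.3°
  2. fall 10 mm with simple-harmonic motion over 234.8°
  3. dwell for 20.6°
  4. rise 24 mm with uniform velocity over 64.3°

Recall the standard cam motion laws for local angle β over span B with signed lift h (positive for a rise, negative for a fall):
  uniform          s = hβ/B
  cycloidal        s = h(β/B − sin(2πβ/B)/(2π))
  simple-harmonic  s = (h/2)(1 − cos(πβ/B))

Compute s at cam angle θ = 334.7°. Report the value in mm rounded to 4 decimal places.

seg 1 [0°–40.3°] cycloidal, h=12: full span → s += 12 → s = 12.0000
seg 2 [40.3°–275.1°] simple-harmonic, h=-10: full span → s += -10 → s = 2.0000
seg 3 [275.1°–295.7°] dwell: s stays 2.0000
seg 4 [295.7°–360°] uniform, h=24: θ=334.7° here. β=39, B=64.3. 24·39/64.3 = 14.5568 → s = 16.5568

16.5568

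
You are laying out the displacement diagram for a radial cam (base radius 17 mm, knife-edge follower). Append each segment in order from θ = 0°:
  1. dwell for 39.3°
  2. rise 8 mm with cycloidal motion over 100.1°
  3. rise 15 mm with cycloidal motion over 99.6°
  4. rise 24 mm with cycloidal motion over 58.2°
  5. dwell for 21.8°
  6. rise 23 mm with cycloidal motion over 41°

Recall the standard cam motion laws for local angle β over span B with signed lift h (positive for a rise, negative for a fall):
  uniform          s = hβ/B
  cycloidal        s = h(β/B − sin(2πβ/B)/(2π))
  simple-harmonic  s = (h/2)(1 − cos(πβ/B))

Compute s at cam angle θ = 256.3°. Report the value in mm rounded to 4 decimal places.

seg 1 [0°–39.3°] dwell: s stays 0.0000
seg 2 [39.3°–139.4°] cycloidal, h=8: full span → s += 8 → s = 8.0000
seg 3 [139.4°–239°] cycloidal, h=15: full span → s += 15 → s = 23.0000
seg 4 [239°–297.2°] cycloidal, h=24: θ=256.3° here. β=17.3, B=58.2. 24·(0.2973 − sin(2π·0.2973)/(2π)) = 3.4814 → s = 26.4814

26.4814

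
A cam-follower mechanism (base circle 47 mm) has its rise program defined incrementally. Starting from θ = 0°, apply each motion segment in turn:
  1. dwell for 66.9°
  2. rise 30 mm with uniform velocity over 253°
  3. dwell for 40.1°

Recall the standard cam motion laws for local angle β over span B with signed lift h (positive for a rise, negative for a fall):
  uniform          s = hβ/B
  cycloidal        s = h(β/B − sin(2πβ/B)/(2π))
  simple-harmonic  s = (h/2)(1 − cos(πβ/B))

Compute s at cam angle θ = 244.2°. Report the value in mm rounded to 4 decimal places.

seg 1 [0°–66.9°] dwell: s stays 0.0000
seg 2 [66.9°–319.9°] uniform, h=30: θ=244.2° here. β=177.3, B=253. 30·177.3/253 = 21.0237 → s = 21.0237

21.0237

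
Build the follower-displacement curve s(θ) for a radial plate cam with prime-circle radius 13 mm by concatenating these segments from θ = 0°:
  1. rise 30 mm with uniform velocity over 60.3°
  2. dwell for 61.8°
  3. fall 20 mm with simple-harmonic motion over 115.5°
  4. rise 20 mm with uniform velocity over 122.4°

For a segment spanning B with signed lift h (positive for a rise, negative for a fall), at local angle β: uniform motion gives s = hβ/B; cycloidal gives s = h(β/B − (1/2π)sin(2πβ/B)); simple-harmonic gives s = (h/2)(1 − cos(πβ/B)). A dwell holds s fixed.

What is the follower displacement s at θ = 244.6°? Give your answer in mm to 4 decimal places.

seg 1 [0°–60.3°] uniform, h=30: full span → s += 30 → s = 30.0000
seg 2 [60.3°–122.1°] dwell: s stays 30.0000
seg 3 [122.1°–237.6°] simple-harmonic, h=-20: full span → s += -20 → s = 10.0000
seg 4 [237.6°–360°] uniform, h=20: θ=244.6° here. β=7, B=122.4. 20·7/122.4 = 1.1438 → s = 11.1438

11.1438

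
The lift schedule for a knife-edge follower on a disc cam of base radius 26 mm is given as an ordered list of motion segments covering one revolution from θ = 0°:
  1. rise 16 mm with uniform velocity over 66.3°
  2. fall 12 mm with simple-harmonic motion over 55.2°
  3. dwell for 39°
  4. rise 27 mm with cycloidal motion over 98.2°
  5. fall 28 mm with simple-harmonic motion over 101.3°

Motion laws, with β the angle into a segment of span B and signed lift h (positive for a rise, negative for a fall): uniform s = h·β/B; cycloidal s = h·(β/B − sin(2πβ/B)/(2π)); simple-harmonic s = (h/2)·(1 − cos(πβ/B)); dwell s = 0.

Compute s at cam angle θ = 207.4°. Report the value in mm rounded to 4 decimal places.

seg 1 [0°–66.3°] uniform, h=16: full span → s += 16 → s = 16.0000
seg 2 [66.3°–121.5°] simple-harmonic, h=-12: full span → s += -12 → s = 4.0000
seg 3 [121.5°–160.5°] dwell: s stays 4.0000
seg 4 [160.5°–258.7°] cycloidal, h=27: θ=207.4° here. β=46.9, B=98.2. 27·(0.4776 − sin(2π·0.4776)/(2π)) = 12.2922 → s = 16.2922

16.2922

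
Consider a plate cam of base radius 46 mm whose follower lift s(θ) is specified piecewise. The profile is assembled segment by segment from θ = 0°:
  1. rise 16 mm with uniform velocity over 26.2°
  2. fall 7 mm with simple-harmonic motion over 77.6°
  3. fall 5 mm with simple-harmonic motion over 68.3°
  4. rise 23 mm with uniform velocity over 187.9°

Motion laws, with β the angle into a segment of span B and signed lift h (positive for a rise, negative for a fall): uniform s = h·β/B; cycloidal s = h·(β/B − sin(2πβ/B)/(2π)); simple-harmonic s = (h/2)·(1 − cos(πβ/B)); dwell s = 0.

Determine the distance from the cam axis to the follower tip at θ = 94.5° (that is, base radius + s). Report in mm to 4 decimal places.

seg 1 [0°–26.2°] uniform, h=16: full span → s += 16 → s = 16.0000
seg 2 [26.2°–103.8°] simple-harmonic, h=-7: θ=94.5° here. β=68.3, B=77.6. -7/2·(1 − cos(π·0.8802)) = -6.7548 → s = 9.2452
radial distance = base radius + s = 46 + 9.2452 = 55.2452

55.2452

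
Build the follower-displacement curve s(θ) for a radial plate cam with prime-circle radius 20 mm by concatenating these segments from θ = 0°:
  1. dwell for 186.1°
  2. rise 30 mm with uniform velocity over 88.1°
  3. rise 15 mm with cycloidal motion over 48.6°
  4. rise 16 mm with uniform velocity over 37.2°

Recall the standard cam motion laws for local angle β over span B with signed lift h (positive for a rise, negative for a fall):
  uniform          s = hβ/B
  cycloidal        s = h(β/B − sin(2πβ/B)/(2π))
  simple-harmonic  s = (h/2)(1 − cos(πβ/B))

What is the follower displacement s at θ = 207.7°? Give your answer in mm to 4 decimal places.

seg 1 [0°–186.1°] dwell: s stays 0.0000
seg 2 [186.1°–274.2°] uniform, h=30: θ=207.7° here. β=21.6, B=88.1. 30·21.6/88.1 = 7.3553 → s = 7.3553

7.3553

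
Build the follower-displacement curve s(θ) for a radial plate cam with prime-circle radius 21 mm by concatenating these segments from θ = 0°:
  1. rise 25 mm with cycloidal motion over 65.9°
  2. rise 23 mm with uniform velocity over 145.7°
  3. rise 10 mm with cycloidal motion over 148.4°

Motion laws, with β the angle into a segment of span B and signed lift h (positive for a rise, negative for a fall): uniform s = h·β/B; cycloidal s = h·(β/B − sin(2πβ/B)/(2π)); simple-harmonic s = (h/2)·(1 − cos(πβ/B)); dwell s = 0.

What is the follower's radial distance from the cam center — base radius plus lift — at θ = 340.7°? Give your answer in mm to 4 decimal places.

seg 1 [0°–65.9°] cycloidal, h=25: full span → s += 25 → s = 25.0000
seg 2 [65.9°–211.6°] uniform, h=23: full span → s += 23 → s = 48.0000
seg 3 [211.6°–360°] cycloidal, h=10: θ=340.7° here. β=129.1, B=148.4. 10·(0.8699 − sin(2π·0.8699)/(2π)) = 9.8600 → s = 57.8600
radial distance = base radius + s = 21 + 57.8600 = 78.8600

78.8600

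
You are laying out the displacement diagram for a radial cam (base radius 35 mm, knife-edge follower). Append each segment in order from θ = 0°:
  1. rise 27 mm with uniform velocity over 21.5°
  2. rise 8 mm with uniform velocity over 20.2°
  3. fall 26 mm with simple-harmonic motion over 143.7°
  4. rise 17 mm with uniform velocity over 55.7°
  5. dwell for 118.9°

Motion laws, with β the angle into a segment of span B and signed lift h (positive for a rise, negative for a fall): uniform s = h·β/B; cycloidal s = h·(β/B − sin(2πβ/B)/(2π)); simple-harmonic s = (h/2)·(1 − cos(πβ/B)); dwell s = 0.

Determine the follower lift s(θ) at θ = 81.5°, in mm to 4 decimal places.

seg 1 [0°–21.5°] uniform, h=27: full span → s += 27 → s = 27.0000
seg 2 [21.5°–41.7°] uniform, h=8: full span → s += 8 → s = 35.0000
seg 3 [41.7°–185.4°] simple-harmonic, h=-26: θ=81.5° here. β=39.8, B=143.7. -26/2·(1 − cos(π·0.2770)) = -4.6184 → s = 30.3816

30.3816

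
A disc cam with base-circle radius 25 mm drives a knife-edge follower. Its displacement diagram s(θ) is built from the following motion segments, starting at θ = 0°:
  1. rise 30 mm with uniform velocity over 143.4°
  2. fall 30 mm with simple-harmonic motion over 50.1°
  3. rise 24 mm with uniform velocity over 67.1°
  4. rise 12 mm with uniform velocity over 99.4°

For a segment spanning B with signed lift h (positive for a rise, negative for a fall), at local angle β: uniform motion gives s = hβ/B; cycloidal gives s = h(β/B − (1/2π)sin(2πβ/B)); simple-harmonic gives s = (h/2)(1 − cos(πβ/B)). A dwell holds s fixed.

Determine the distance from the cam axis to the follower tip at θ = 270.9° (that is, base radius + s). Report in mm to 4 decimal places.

seg 1 [0°–143.4°] uniform, h=30: full span → s += 30 → s = 30.0000
seg 2 [143.4°–193.5°] simple-harmonic, h=-30: full span → s += -30 → s = 0.0000
seg 3 [193.5°–260.6°] uniform, h=24: full span → s += 24 → s = 24.0000
seg 4 [260.6°–360°] uniform, h=12: θ=270.9° here. β=10.3, B=99.4. 12·10.3/99.4 = 1.2435 → s = 25.2435
radial distance = base radius + s = 25 + 25.2435 = 50.2435

50.2435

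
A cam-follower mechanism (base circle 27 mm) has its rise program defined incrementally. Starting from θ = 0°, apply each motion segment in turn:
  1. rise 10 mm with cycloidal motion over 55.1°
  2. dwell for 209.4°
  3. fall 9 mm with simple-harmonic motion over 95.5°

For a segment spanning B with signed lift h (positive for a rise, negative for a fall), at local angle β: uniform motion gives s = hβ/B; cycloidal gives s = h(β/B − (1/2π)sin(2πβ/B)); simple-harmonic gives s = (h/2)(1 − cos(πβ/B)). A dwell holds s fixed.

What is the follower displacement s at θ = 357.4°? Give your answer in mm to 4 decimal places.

seg 1 [0°–55.1°] cycloidal, h=10: full span → s += 10 → s = 10.0000
seg 2 [55.1°–264.5°] dwell: s stays 10.0000
seg 3 [264.5°–360°] simple-harmonic, h=-9: θ=357.4° here. β=92.9, B=95.5. -9/2·(1 − cos(π·0.9728)) = -8.9836 → s = 1.0164

1.0164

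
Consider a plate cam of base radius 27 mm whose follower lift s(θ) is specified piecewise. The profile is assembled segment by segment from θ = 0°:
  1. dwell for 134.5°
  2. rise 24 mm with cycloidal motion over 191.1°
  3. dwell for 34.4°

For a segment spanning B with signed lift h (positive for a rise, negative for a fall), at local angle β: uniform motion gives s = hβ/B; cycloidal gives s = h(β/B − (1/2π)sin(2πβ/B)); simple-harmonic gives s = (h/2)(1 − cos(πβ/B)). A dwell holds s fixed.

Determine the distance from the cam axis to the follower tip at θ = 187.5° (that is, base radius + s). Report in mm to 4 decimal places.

seg 1 [0°–134.5°] dwell: s stays 0.0000
seg 2 [134.5°–325.6°] cycloidal, h=24: θ=187.5° here. β=53, B=191.1. 24·(0.2773 − sin(2π·0.2773)/(2π)) = 2.8927 → s = 2.8927
radial distance = base radius + s = 27 + 2.8927 = 29.8927

29.8927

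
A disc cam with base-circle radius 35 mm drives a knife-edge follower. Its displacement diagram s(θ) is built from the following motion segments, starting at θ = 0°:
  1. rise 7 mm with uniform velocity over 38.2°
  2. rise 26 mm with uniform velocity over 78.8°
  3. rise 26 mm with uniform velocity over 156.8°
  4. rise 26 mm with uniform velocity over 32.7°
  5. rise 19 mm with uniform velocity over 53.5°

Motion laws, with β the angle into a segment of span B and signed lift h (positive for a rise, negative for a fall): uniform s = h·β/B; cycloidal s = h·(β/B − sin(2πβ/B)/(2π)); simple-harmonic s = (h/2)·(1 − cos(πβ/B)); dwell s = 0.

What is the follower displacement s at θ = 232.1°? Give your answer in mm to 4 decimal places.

seg 1 [0°–38.2°] uniform, h=7: full span → s += 7 → s = 7.0000
seg 2 [38.2°–117°] uniform, h=26: full span → s += 26 → s = 33.0000
seg 3 [117°–273.8°] uniform, h=26: θ=232.1° here. β=115.1, B=156.8. 26·115.1/156.8 = 19.0855 → s = 52.0855

52.0855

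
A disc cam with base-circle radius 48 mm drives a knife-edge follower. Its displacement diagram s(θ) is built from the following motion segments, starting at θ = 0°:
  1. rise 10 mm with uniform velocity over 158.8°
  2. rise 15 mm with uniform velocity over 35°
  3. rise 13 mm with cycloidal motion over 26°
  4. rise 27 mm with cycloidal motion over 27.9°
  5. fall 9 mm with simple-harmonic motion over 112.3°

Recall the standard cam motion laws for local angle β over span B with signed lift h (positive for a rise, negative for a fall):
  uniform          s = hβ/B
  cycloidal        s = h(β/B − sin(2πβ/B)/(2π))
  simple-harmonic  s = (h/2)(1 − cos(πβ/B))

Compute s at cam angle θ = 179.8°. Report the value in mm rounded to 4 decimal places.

seg 1 [0°–158.8°] uniform, h=10: full span → s += 10 → s = 10.0000
seg 2 [158.8°–193.8°] uniform, h=15: θ=179.8° here. β=21, B=35. 15·21/35 = 9.0000 → s = 19.0000

19.0000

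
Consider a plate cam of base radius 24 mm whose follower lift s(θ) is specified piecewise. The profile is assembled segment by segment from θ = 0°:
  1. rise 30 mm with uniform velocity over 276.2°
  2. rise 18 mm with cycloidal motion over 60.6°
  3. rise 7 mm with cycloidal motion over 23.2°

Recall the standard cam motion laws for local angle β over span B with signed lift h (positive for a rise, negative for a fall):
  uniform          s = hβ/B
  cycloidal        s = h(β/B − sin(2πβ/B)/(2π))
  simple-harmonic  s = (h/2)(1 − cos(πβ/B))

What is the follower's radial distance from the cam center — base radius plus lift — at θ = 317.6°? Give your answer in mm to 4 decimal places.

seg 1 [0°–276.2°] uniform, h=30: full span → s += 30 → s = 30.0000
seg 2 [276.2°–336.8°] cycloidal, h=18: θ=317.6° here. β=41.4, B=60.6. 18·(0.6832 − sin(2π·0.6832)/(2π)) = 14.9129 → s = 44.9129
radial distance = base radius + s = 24 + 44.9129 = 68.9129

68.9129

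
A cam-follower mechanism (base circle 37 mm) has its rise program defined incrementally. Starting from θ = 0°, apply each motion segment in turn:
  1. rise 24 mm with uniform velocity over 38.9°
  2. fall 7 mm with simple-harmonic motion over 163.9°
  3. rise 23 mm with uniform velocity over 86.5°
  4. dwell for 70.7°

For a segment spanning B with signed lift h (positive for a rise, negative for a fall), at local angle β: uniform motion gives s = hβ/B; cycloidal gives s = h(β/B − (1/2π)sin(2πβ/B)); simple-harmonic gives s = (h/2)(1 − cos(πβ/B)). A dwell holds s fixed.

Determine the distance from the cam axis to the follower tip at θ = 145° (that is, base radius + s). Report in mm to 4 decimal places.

seg 1 [0°–38.9°] uniform, h=24: full span → s += 24 → s = 24.0000
seg 2 [38.9°–202.8°] simple-harmonic, h=-7: θ=145° here. β=106.1, B=163.9. -7/2·(1 − cos(π·0.6473)) = -5.0629 → s = 18.9371
radial distance = base radius + s = 37 + 18.9371 = 55.9371

55.9371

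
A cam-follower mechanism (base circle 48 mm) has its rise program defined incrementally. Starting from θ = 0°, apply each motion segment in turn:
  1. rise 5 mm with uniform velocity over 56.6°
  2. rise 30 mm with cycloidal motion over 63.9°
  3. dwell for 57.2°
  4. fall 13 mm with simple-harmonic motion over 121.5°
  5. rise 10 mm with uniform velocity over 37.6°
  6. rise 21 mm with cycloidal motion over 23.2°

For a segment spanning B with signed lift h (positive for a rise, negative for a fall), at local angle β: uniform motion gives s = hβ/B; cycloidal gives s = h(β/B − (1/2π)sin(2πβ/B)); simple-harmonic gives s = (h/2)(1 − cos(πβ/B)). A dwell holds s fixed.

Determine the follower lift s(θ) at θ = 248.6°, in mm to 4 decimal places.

seg 1 [0°–56.6°] uniform, h=5: full span → s += 5 → s = 5.0000
seg 2 [56.6°–120.5°] cycloidal, h=30: full span → s += 30 → s = 35.0000
seg 3 [120.5°–177.7°] dwell: s stays 35.0000
seg 4 [177.7°–299.2°] simple-harmonic, h=-13: θ=248.6° here. β=70.9, B=121.5. -13/2·(1 − cos(π·0.5835)) = -8.1864 → s = 26.8136

26.8136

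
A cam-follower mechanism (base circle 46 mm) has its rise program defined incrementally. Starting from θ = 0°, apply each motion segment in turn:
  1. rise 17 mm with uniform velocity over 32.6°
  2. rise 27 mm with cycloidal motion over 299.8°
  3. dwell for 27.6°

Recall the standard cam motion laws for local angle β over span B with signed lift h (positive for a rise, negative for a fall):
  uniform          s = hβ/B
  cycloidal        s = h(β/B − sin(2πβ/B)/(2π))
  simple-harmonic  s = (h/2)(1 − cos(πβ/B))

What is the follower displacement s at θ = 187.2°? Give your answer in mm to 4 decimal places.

seg 1 [0°–32.6°] uniform, h=17: full span → s += 17 → s = 17.0000
seg 2 [32.6°–332.4°] cycloidal, h=27: θ=187.2° here. β=154.6, B=299.8. 27·(0.5157 − sin(2π·0.5157)/(2π)) = 14.3459 → s = 31.3459

31.3459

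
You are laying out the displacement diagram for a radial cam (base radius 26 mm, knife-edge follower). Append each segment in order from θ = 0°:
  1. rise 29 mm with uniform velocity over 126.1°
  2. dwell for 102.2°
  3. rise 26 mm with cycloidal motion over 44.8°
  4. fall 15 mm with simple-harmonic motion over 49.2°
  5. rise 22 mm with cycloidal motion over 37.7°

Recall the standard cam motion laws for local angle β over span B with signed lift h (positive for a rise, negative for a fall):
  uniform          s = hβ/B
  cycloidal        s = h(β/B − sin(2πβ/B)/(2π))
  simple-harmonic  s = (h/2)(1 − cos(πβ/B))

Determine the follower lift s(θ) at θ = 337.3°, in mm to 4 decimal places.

seg 1 [0°–126.1°] uniform, h=29: full span → s += 29 → s = 29.0000
seg 2 [126.1°–228.3°] dwell: s stays 29.0000
seg 3 [228.3°–273.1°] cycloidal, h=26: full span → s += 26 → s = 55.0000
seg 4 [273.1°–322.3°] simple-harmonic, h=-15: full span → s += -15 → s = 40.0000
seg 5 [322.3°–360°] cycloidal, h=22: θ=337.3° here. β=15, B=37.7. 22·(0.3979 − sin(2π·0.3979)/(2π)) = 6.6577 → s = 46.6577

46.6577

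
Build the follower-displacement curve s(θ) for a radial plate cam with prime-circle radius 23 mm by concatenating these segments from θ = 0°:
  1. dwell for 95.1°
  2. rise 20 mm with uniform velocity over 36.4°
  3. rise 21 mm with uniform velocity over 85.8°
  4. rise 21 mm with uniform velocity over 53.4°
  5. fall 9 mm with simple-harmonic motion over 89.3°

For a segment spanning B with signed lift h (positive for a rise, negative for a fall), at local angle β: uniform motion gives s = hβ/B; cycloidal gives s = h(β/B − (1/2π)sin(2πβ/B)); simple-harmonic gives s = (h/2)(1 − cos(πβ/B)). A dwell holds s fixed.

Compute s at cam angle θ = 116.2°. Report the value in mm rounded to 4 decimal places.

seg 1 [0°–95.1°] dwell: s stays 0.0000
seg 2 [95.1°–131.5°] uniform, h=20: θ=116.2° here. β=21.1, B=36.4. 20·21.1/36.4 = 11.5934 → s = 11.5934

11.5934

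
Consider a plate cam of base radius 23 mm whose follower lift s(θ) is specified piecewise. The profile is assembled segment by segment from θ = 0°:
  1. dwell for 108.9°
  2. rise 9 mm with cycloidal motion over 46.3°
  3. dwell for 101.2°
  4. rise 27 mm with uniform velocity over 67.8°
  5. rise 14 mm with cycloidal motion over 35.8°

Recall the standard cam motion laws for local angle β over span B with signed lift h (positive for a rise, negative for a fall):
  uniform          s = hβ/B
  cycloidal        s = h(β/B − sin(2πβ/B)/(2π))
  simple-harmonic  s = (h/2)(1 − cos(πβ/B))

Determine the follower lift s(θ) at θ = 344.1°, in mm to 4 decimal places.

seg 1 [0°–108.9°] dwell: s stays 0.0000
seg 2 [108.9°–155.2°] cycloidal, h=9: full span → s += 9 → s = 9.0000
seg 3 [155.2°–256.4°] dwell: s stays 9.0000
seg 4 [256.4°–324.2°] uniform, h=27: full span → s += 27 → s = 36.0000
seg 5 [324.2°–360°] cycloidal, h=14: θ=344.1° here. β=19.9, B=35.8. 14·(0.5559 − sin(2π·0.5559)/(2π)) = 8.5483 → s = 44.5483

44.5483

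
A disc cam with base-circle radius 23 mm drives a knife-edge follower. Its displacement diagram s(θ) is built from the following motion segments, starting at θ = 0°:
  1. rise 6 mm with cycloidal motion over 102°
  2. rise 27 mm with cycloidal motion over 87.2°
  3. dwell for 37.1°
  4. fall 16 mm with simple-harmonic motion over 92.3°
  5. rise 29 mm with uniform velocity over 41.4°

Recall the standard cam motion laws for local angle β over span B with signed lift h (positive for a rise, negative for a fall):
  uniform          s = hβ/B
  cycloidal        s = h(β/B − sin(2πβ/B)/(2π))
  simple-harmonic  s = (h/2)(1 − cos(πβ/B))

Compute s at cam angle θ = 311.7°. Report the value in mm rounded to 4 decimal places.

seg 1 [0°–102°] cycloidal, h=6: full span → s += 6 → s = 6.0000
seg 2 [102°–189.2°] cycloidal, h=27: full span → s += 27 → s = 33.0000
seg 3 [189.2°–226.3°] dwell: s stays 33.0000
seg 4 [226.3°–318.6°] simple-harmonic, h=-16: θ=311.7° here. β=85.4, B=92.3. -16/2·(1 − cos(π·0.9252)) = -15.7804 → s = 17.2196

17.2196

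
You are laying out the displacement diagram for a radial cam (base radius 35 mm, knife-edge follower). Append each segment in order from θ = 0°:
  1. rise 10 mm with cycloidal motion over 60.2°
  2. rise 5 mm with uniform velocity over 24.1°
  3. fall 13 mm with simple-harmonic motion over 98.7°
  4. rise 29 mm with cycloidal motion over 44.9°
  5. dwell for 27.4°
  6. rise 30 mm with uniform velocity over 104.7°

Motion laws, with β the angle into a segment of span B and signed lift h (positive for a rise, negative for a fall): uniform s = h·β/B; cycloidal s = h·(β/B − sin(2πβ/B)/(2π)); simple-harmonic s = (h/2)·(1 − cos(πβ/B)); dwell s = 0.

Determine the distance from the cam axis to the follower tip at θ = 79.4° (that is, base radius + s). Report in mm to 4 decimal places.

seg 1 [0°–60.2°] cycloidal, h=10: full span → s += 10 → s = 10.0000
seg 2 [60.2°–84.3°] uniform, h=5: θ=79.4° here. β=19.2, B=24.1. 5·19.2/24.1 = 3.9834 → s = 13.9834
radial distance = base radius + s = 35 + 13.9834 = 48.9834

48.9834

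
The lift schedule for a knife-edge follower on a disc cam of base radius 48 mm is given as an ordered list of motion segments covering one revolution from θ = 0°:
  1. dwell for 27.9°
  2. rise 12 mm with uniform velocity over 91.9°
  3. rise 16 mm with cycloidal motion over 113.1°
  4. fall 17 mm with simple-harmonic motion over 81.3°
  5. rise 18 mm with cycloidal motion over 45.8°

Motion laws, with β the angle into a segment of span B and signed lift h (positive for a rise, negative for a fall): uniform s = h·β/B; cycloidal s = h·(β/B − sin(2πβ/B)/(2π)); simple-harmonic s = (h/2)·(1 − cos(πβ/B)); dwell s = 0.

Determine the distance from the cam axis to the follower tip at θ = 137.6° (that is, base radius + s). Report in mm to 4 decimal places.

seg 1 [0°–27.9°] dwell: s stays 0.0000
seg 2 [27.9°–119.8°] uniform, h=12: full span → s += 12 → s = 12.0000
seg 3 [119.8°–232.9°] cycloidal, h=16: θ=137.6° here. β=17.8, B=113.1. 16·(0.1574 − sin(2π·0.1574)/(2π)) = 0.3908 → s = 12.3908
radial distance = base radius + s = 48 + 12.3908 = 60.3908

60.3908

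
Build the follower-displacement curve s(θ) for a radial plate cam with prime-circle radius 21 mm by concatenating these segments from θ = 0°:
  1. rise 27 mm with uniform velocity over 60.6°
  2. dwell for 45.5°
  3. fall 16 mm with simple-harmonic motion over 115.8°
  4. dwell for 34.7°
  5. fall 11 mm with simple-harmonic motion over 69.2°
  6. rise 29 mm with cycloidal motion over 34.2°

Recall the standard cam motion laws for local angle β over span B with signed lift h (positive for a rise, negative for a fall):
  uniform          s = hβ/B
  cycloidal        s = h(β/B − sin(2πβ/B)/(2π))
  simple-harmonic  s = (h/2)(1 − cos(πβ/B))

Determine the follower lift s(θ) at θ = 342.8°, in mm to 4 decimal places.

seg 1 [0°–60.6°] uniform, h=27: full span → s += 27 → s = 27.0000
seg 2 [60.6°–106.1°] dwell: s stays 27.0000
seg 3 [106.1°–221.9°] simple-harmonic, h=-16: full span → s += -16 → s = 11.0000
seg 4 [221.9°–256.6°] dwell: s stays 11.0000
seg 5 [256.6°–325.8°] simple-harmonic, h=-11: full span → s += -11 → s = 0.0000
seg 6 [325.8°–360°] cycloidal, h=29: θ=342.8° here. β=17, B=34.2. 29·(0.4971 − sin(2π·0.4971)/(2π)) = 14.3304 → s = 14.3304

14.3304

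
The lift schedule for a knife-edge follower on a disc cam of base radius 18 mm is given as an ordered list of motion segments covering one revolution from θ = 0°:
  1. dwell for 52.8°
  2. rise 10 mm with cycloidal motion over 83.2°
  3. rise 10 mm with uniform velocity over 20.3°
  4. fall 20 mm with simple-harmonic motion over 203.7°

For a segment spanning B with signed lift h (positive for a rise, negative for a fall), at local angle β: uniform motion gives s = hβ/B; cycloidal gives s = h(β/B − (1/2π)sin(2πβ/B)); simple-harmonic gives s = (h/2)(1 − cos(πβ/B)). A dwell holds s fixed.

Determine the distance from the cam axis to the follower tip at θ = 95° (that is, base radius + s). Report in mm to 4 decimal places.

seg 1 [0°–52.8°] dwell: s stays 0.0000
seg 2 [52.8°–136°] cycloidal, h=10: θ=95° here. β=42.2, B=83.2. 10·(0.5072 − sin(2π·0.5072)/(2π)) = 5.1442 → s = 5.1442
radial distance = base radius + s = 18 + 5.1442 = 23.1442

23.1442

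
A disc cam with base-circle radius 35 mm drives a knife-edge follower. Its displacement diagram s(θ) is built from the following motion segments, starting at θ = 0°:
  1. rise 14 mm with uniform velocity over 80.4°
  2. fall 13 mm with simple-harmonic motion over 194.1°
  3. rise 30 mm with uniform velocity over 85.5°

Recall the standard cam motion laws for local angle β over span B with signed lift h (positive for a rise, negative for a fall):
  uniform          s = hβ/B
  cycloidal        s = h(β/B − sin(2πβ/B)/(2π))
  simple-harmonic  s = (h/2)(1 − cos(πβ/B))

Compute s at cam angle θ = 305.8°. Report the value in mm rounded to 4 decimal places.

seg 1 [0°–80.4°] uniform, h=14: full span → s += 14 → s = 14.0000
seg 2 [80.4°–274.5°] simple-harmonic, h=-13: full span → s += -13 → s = 1.0000
seg 3 [274.5°–360°] uniform, h=30: θ=305.8° here. β=31.3, B=85.5. 30·31.3/85.5 = 10.9825 → s = 11.9825

11.9825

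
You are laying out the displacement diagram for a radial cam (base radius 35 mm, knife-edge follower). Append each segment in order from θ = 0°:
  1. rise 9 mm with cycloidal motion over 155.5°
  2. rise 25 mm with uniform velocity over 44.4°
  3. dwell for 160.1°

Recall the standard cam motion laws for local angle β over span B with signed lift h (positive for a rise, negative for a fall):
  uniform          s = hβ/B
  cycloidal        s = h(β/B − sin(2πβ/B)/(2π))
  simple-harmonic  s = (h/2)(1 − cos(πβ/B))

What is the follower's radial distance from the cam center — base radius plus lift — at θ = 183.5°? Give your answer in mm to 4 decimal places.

seg 1 [0°–155.5°] cycloidal, h=9: full span → s += 9 → s = 9.0000
seg 2 [155.5°–199.9°] uniform, h=25: θ=183.5° here. β=28, B=44.4. 25·28/44.4 = 15.7658 → s = 24.7658
radial distance = base radius + s = 35 + 24.7658 = 59.7658

59.7658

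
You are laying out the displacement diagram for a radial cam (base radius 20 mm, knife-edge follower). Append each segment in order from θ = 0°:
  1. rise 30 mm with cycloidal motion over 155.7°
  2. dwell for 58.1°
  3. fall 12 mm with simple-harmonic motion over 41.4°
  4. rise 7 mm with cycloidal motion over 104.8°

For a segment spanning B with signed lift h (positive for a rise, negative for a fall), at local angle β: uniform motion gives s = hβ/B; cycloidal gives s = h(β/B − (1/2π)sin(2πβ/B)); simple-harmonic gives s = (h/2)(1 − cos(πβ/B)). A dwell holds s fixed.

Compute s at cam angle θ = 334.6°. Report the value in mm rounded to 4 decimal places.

seg 1 [0°–155.7°] cycloidal, h=30: full span → s += 30 → s = 30.0000
seg 2 [155.7°–213.8°] dwell: s stays 30.0000
seg 3 [213.8°–255.2°] simple-harmonic, h=-12: full span → s += -12 → s = 18.0000
seg 4 [255.2°–360°] cycloidal, h=7: θ=334.6° here. β=79.4, B=104.8. 7·(0.7576 − sin(2π·0.7576)/(2π)) = 6.4162 → s = 24.4162

24.4162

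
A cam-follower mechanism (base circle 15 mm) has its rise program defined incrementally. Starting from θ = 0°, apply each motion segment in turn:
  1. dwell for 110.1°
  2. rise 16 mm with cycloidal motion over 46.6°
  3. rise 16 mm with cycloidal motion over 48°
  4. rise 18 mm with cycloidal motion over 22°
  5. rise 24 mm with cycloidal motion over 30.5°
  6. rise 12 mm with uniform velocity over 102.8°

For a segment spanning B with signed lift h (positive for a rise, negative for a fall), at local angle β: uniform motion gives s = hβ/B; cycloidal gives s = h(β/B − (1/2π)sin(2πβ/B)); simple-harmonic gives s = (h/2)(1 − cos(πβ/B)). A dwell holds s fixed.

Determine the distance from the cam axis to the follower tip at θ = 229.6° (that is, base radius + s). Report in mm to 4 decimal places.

seg 1 [0°–110.1°] dwell: s stays 0.0000
seg 2 [110.1°–156.7°] cycloidal, h=16: full span → s += 16 → s = 16.0000
seg 3 [156.7°–204.7°] cycloidal, h=16: full span → s += 16 → s = 32.0000
seg 4 [204.7°–226.7°] cycloidal, h=18: full span → s += 18 → s = 50.0000
seg 5 [226.7°–257.2°] cycloidal, h=24: θ=229.6° here. β=2.9, B=30.5. 24·(0.0951 − sin(2π·0.0951)/(2π)) = 0.1333 → s = 50.1333
radial distance = base radius + s = 15 + 50.1333 = 65.1333

65.1333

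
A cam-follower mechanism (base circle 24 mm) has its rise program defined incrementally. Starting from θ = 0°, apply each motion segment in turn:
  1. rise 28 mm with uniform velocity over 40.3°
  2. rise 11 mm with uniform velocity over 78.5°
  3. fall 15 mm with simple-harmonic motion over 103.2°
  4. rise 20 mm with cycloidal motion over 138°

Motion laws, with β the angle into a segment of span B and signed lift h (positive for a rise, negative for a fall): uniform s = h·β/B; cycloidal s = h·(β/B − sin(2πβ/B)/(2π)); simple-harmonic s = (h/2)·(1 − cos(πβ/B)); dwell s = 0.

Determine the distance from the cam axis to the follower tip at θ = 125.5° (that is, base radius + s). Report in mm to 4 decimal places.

seg 1 [0°–40.3°] uniform, h=28: full span → s += 28 → s = 28.0000
seg 2 [40.3°–118.8°] uniform, h=11: full span → s += 11 → s = 39.0000
seg 3 [118.8°–222°] simple-harmonic, h=-15: θ=125.5° here. β=6.7, B=103.2. -15/2·(1 − cos(π·0.0649)) = -0.1555 → s = 38.8445
radial distance = base radius + s = 24 + 38.8445 = 62.8445

62.8445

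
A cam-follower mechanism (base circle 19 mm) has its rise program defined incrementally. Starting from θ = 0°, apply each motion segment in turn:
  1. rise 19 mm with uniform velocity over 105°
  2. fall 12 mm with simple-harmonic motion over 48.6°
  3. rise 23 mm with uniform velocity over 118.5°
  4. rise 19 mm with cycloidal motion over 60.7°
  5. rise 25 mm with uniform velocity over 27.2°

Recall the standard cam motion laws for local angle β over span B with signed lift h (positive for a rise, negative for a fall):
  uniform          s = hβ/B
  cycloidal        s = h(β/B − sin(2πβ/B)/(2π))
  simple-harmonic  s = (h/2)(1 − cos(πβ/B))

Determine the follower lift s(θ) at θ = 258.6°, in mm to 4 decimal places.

seg 1 [0°–105°] uniform, h=19: full span → s += 19 → s = 19.0000
seg 2 [105°–153.6°] simple-harmonic, h=-12: full span → s += -12 → s = 7.0000
seg 3 [153.6°–272.1°] uniform, h=23: θ=258.6° here. β=105, B=118.5. 23·105/118.5 = 20.3797 → s = 27.3797

27.3797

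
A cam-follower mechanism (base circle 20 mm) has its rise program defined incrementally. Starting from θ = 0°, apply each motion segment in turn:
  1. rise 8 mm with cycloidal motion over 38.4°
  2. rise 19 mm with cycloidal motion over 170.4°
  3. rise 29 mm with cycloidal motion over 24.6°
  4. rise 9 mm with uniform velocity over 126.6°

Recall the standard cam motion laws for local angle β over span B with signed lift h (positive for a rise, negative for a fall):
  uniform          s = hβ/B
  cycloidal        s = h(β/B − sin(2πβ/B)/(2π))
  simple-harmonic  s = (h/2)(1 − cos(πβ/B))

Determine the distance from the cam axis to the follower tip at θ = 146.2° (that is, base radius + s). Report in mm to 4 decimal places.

seg 1 [0°–38.4°] cycloidal, h=8: full span → s += 8 → s = 8.0000
seg 2 [38.4°–208.8°] cycloidal, h=19: θ=146.2° here. β=107.8, B=170.4. 19·(0.6326 − sin(2π·0.6326)/(2π)) = 14.2582 → s = 22.2582
radial distance = base radius + s = 20 + 22.2582 = 42.2582

42.2582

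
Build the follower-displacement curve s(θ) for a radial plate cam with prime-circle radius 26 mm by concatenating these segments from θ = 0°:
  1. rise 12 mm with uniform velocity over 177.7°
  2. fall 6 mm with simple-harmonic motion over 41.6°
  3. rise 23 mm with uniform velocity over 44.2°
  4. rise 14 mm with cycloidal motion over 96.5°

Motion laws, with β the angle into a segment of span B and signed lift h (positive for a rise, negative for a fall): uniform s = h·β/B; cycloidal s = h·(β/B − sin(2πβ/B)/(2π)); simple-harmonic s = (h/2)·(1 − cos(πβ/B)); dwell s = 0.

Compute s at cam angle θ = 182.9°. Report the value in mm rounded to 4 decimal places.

seg 1 [0°–177.7°] uniform, h=12: full span → s += 12 → s = 12.0000
seg 2 [177.7°–219.3°] simple-harmonic, h=-6: θ=182.9° here. β=5.2, B=41.6. -6/2·(1 − cos(π·0.1250)) = -0.2284 → s = 11.7716

11.7716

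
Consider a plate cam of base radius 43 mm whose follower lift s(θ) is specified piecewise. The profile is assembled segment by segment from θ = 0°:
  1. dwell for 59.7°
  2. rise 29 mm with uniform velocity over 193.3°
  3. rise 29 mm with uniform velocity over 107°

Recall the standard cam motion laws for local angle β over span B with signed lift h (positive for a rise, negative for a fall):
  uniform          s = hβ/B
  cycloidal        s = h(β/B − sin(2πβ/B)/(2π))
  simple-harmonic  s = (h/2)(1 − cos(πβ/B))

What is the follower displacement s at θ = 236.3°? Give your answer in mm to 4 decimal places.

seg 1 [0°–59.7°] dwell: s stays 0.0000
seg 2 [59.7°–253°] uniform, h=29: θ=236.3° here. β=176.6, B=193.3. 29·176.6/193.3 = 26.4946 → s = 26.4946

26.4946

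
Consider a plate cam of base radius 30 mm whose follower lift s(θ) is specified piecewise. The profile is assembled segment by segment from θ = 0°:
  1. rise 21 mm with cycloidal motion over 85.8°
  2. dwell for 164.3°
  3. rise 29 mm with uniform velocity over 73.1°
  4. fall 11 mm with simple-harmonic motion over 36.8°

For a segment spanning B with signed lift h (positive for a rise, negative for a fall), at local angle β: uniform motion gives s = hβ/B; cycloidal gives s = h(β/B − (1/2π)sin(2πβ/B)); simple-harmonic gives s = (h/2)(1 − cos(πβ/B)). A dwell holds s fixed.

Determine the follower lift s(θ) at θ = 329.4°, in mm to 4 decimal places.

seg 1 [0°–85.8°] cycloidal, h=21: full span → s += 21 → s = 21.0000
seg 2 [85.8°–250.1°] dwell: s stays 21.0000
seg 3 [250.1°–323.2°] uniform, h=29: full span → s += 29 → s = 50.0000
seg 4 [323.2°–360°] simple-harmonic, h=-11: θ=329.4° here. β=6.2, B=36.8. -11/2·(1 − cos(π·0.1685)) = -0.7526 → s = 49.2474

49.2474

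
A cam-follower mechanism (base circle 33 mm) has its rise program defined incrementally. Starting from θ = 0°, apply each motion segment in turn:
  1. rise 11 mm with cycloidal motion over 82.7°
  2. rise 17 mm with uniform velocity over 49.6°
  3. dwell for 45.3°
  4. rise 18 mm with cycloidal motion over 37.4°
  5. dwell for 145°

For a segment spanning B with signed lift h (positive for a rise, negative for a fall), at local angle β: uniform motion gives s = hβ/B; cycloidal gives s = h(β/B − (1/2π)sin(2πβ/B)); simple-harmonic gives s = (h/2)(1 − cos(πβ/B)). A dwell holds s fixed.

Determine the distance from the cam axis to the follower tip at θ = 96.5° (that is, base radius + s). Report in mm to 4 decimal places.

seg 1 [0°–82.7°] cycloidal, h=11: full span → s += 11 → s = 11.0000
seg 2 [82.7°–132.3°] uniform, h=17: θ=96.5° here. β=13.8, B=49.6. 17·13.8/49.6 = 4.7298 → s = 15.7298
radial distance = base radius + s = 33 + 15.7298 = 48.7298

48.7298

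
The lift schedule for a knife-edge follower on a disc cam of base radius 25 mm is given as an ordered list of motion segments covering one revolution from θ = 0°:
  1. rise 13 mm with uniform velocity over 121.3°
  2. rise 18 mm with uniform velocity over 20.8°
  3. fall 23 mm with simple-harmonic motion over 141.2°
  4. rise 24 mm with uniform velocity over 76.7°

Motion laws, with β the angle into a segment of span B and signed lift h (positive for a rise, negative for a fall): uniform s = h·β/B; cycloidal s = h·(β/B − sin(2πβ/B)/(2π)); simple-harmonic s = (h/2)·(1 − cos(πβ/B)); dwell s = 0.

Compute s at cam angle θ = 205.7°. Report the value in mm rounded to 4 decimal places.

seg 1 [0°–121.3°] uniform, h=13: full span → s += 13 → s = 13.0000
seg 2 [121.3°–142.1°] uniform, h=18: full span → s += 18 → s = 31.0000
seg 3 [142.1°–283.3°] simple-harmonic, h=-23: θ=205.7° here. β=63.6, B=141.2. -23/2·(1 − cos(π·0.4504)) = -9.7162 → s = 21.2838

21.2838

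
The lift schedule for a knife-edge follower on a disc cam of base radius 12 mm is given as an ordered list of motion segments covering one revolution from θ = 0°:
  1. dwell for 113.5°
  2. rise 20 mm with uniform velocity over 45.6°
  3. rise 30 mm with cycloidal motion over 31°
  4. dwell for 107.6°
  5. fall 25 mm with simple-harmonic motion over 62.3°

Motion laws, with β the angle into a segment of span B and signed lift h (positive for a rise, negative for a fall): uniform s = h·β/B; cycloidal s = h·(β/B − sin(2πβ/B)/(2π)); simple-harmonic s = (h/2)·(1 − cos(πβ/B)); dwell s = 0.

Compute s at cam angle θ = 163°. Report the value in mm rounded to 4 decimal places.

seg 1 [0°–113.5°] dwell: s stays 0.0000
seg 2 [113.5°–159.1°] uniform, h=20: full span → s += 20 → s = 20.0000
seg 3 [159.1°–190.1°] cycloidal, h=30: θ=163° here. β=3.9, B=31. 30·(0.1258 − sin(2π·0.1258)/(2π)) = 0.3809 → s = 20.3809

20.3809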